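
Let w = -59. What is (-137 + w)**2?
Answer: 38416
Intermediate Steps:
(-137 + w)**2 = (-137 - 59)**2 = (-196)**2 = 38416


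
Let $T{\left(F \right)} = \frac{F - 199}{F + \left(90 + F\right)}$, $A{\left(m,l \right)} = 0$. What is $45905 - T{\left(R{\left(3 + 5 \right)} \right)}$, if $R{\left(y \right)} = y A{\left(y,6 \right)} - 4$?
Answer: $\frac{3764413}{82} \approx 45908.0$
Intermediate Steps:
$R{\left(y \right)} = -4$ ($R{\left(y \right)} = y 0 - 4 = 0 - 4 = -4$)
$T{\left(F \right)} = \frac{-199 + F}{90 + 2 F}$
$45905 - T{\left(R{\left(3 + 5 \right)} \right)} = 45905 - \frac{-199 - 4}{2 \left(45 - 4\right)} = 45905 - \frac{1}{2} \cdot \frac{1}{41} \left(-203\right) = 45905 - - \frac{203}{82} = 45905 + \frac{203}{82} = \frac{3764413}{82}$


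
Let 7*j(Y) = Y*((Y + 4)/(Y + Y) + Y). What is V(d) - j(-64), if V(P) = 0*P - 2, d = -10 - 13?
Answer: -4080/7 ≈ -582.86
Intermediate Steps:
d = -23
V(P) = -2 (V(P) = 0 - 2 = -2)
j(Y) = Y*(Y + (4 + Y)/(2*Y))/7 (j(Y) = (Y*((Y + 4)/(Y + Y) + Y))/7 = (Y*((4 + Y)/((2*Y)) + Y))/7 = (Y*((4 + Y)*(1/(2*Y)) + Y))/7 = (Y*((4 + Y)/(2*Y) + Y))/7 = (Y*(Y + (4 + Y)/(2*Y)))/7 = Y*(Y + (4 + Y)/(2*Y))/7)
V(d) - j(-64) = -2 - (2/7 + (1/7)*(-64)**2 + (1/14)*(-64)) = -2 - (2/7 + (1/7)*4096 - 32/7) = -2 - (2/7 + 4096/7 - 32/7) = -2 - 1*4066/7 = -2 - 4066/7 = -4080/7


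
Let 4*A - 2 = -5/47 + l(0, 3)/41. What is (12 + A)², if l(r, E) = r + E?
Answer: 2317748449/14853316 ≈ 156.04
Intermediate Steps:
l(r, E) = E + r
A = 1895/3854 (A = ½ + (-5/47 + (3 + 0)/41)/4 = ½ + (-5*1/47 + 3*(1/41))/4 = ½ + (-5/47 + 3/41)/4 = ½ + (¼)*(-64/1927) = ½ - 16/1927 = 1895/3854 ≈ 0.49170)
(12 + A)² = (12 + 1895/3854)² = (48143/3854)² = 2317748449/14853316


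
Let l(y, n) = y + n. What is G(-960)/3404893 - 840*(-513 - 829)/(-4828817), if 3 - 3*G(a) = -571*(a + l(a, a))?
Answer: -926461039849/2348800743083 ≈ -0.39444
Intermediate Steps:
l(y, n) = n + y
G(a) = 1 + 571*a (G(a) = 1 - (-571)*(a + (a + a))/3 = 1 - (-571)*(a + 2*a)/3 = 1 - (-571)*3*a/3 = 1 - (-571)*a = 1 + 571*a)
G(-960)/3404893 - 840*(-513 - 829)/(-4828817) = (1 + 571*(-960))/3404893 - 840*(-513 - 829)/(-4828817) = (1 - 548160)*(1/3404893) - 840*(-1342)*(-1/4828817) = -548159*1/3404893 + 1127280*(-1/4828817) = -548159/3404893 - 161040/689831 = -926461039849/2348800743083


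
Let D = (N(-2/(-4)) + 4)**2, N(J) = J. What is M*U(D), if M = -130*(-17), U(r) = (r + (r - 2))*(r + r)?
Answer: 6891885/2 ≈ 3.4459e+6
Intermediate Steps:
D = 81/4 (D = (-2/(-4) + 4)**2 = (-2*(-1/4) + 4)**2 = (1/2 + 4)**2 = (9/2)**2 = 81/4 ≈ 20.250)
U(r) = 2*r*(-2 + 2*r) (U(r) = (r + (-2 + r))*(2*r) = (-2 + 2*r)*(2*r) = 2*r*(-2 + 2*r))
M = 2210
M*U(D) = 2210*(4*(81/4)*(-1 + 81/4)) = 2210*(4*(81/4)*(77/4)) = 2210*(6237/4) = 6891885/2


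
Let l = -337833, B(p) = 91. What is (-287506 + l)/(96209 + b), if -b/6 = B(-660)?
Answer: -625339/95663 ≈ -6.5369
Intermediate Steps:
b = -546 (b = -6*91 = -546)
(-287506 + l)/(96209 + b) = (-287506 - 337833)/(96209 - 546) = -625339/95663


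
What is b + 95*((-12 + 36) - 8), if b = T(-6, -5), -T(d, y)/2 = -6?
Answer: 1532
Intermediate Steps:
T(d, y) = 12 (T(d, y) = -2*(-6) = 12)
b = 12
b + 95*((-12 + 36) - 8) = 12 + 95*((-12 + 36) - 8) = 12 + 95*(24 - 8) = 12 + 95*16 = 12 + 1520 = 1532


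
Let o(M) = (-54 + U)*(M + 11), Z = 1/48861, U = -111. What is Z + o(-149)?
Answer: 1112564971/48861 ≈ 22770.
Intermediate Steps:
Z = 1/48861 ≈ 2.0466e-5
o(M) = -1815 - 165*M (o(M) = (-54 - 111)*(M + 11) = -165*(11 + M) = -1815 - 165*M)
Z + o(-149) = 1/48861 + (-1815 - 165*(-149)) = 1/48861 + (-1815 + 24585) = 1/48861 + 22770 = 1112564971/48861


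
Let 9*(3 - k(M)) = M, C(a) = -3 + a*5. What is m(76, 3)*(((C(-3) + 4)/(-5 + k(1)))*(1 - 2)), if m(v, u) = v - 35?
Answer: -5166/19 ≈ -271.89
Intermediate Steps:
C(a) = -3 + 5*a
k(M) = 3 - M/9
m(v, u) = -35 + v
m(76, 3)*(((C(-3) + 4)/(-5 + k(1)))*(1 - 2)) = (-35 + 76)*((((-3 + 5*(-3)) + 4)/(-5 + (3 - ⅑*1)))*(1 - 2)) = 41*((((-3 - 15) + 4)/(-5 + (3 - ⅑)))*(-1)) = 41*(((-18 + 4)/(-5 + 26/9))*(-1)) = 41*(-14/(-19/9)*(-1)) = 41*(-14*(-9/19)*(-1)) = 41*((126/19)*(-1)) = 41*(-126/19) = -5166/19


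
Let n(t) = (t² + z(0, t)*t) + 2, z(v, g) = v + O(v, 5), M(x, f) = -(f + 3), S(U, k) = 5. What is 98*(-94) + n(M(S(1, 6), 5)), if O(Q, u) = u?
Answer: -9186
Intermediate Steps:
M(x, f) = -3 - f (M(x, f) = -(3 + f) = -3 - f)
z(v, g) = 5 + v (z(v, g) = v + 5 = 5 + v)
n(t) = 2 + t² + 5*t (n(t) = (t² + (5 + 0)*t) + 2 = (t² + 5*t) + 2 = 2 + t² + 5*t)
98*(-94) + n(M(S(1, 6), 5)) = 98*(-94) + (2 + (-3 - 1*5)² + 5*(-3 - 1*5)) = -9212 + (2 + (-3 - 5)² + 5*(-3 - 5)) = -9212 + (2 + (-8)² + 5*(-8)) = -9212 + (2 + 64 - 40) = -9212 + 26 = -9186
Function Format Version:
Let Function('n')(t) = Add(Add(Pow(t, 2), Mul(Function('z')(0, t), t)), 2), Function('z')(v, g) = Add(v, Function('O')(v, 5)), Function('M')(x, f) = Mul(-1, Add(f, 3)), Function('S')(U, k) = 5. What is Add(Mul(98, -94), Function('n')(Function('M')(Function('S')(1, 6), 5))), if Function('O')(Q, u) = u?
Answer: -9186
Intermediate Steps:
Function('M')(x, f) = Add(-3, Mul(-1, f)) (Function('M')(x, f) = Mul(-1, Add(3, f)) = Add(-3, Mul(-1, f)))
Function('z')(v, g) = Add(5, v) (Function('z')(v, g) = Add(v, 5) = Add(5, v))
Function('n')(t) = Add(2, Pow(t, 2), Mul(5, t)) (Function('n')(t) = Add(Add(Pow(t, 2), Mul(Add(5, 0), t)), 2) = Add(Add(Pow(t, 2), Mul(5, t)), 2) = Add(2, Pow(t, 2), Mul(5, t)))
Add(Mul(98, -94), Function('n')(Function('M')(Function('S')(1, 6), 5))) = Add(Mul(98, -94), Add(2, Pow(Add(-3, Mul(-1, 5)), 2), Mul(5, Add(-3, Mul(-1, 5))))) = Add(-9212, Add(2, Pow(Add(-3, -5), 2), Mul(5, Add(-3, -5)))) = Add(-9212, Add(2, Pow(-8, 2), Mul(5, -8))) = Add(-9212, Add(2, 64, -40)) = Add(-9212, 26) = -9186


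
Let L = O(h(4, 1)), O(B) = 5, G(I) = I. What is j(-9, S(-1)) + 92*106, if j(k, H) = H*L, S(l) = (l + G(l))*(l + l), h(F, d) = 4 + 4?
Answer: 9772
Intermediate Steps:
h(F, d) = 8
L = 5
S(l) = 4*l² (S(l) = (l + l)*(l + l) = (2*l)*(2*l) = 4*l²)
j(k, H) = 5*H (j(k, H) = H*5 = 5*H)
j(-9, S(-1)) + 92*106 = 5*(4*(-1)²) + 92*106 = 5*(4*1) + 9752 = 5*4 + 9752 = 20 + 9752 = 9772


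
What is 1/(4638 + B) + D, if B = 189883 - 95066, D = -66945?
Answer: -6658014974/99455 ≈ -66945.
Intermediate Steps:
B = 94817
1/(4638 + B) + D = 1/(4638 + 94817) - 66945 = 1/99455 - 66945 = -6658014974/99455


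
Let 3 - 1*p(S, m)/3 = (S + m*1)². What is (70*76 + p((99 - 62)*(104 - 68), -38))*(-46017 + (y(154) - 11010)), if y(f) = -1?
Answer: 286165306412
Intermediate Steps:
p(S, m) = 9 - 3*(S + m)² (p(S, m) = 9 - 3*(S + m*1)² = 9 - 3*(S + m)²)
(70*76 + p((99 - 62)*(104 - 68), -38))*(-46017 + (y(154) - 11010)) = (70*76 + (9 - 3*((99 - 62)*(104 - 68) - 38)²))*(-46017 + (-1 - 11010)) = (5320 + (9 - 3*(37*36 - 38)²))*(-46017 - 11011) = (5320 + (9 - 3*(1332 - 38)²))*(-57028) = (5320 + (9 - 3*1294²))*(-57028) = (5320 + (9 - 3*1674436))*(-57028) = (5320 + (9 - 5023308))*(-57028) = (5320 - 5023299)*(-57028) = -5017979*(-57028) = 286165306412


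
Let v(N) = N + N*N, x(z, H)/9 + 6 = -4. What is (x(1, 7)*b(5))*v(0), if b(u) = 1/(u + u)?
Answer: 0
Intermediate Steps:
x(z, H) = -90 (x(z, H) = -54 + 9*(-4) = -54 - 36 = -90)
b(u) = 1/(2*u)
v(N) = N + N**2
(x(1, 7)*b(5))*v(0) = (-45/5)*(0*(1 + 0)) = (-45/5)*(0*1) = -90*1/10*0 = -9*0 = 0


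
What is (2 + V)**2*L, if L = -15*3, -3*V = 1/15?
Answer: -7921/45 ≈ -176.02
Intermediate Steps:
V = -1/45 (V = -1/3/15 = -1/3*1/15 = -1/45 ≈ -0.022222)
L = -45
(2 + V)**2*L = (2 - 1/45)**2*(-45) = (89/45)**2*(-45) = (7921/2025)*(-45) = -7921/45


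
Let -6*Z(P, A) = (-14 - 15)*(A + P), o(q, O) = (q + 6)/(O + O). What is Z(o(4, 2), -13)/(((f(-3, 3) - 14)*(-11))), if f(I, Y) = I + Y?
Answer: -29/88 ≈ -0.32955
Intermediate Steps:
o(q, O) = (6 + q)/(2*O) (o(q, O) = (6 + q)/((2*O)) = (6 + q)*(1/(2*O)) = (6 + q)/(2*O))
Z(P, A) = 29*A/6 + 29*P/6 (Z(P, A) = -(-14 - 15)*(A + P)/6 = -(-29)*(A + P)/6 = -(-29*A - 29*P)/6 = 29*A/6 + 29*P/6)
Z(o(4, 2), -13)/(((f(-3, 3) - 14)*(-11))) = ((29/6)*(-13) + 29*((1/2)*(6 + 4)/2)/6)/((((-3 + 3) - 14)*(-11))) = (-377/6 + 29*((1/2)*(1/2)*10)/6)/(((0 - 14)*(-11))) = (-377/6 + (29/6)*(5/2))/((-14*(-11))) = (-377/6 + 145/12)/154 = -203/4*1/154 = -29/88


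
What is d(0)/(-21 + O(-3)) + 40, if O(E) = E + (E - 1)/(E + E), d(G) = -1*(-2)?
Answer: 1397/35 ≈ 39.914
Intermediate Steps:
d(G) = 2
O(E) = E + (-1 + E)/(2*E) (O(E) = E + (-1 + E)/((2*E)) = E + (-1 + E)*(1/(2*E)) = E + (-1 + E)/(2*E))
d(0)/(-21 + O(-3)) + 40 = 2/(-21 + (½ - 3 - ½/(-3))) + 40 = 2/(-21 + (½ - 3 - ½*(-⅓))) + 40 = 2/(-21 + (½ - 3 + ⅙)) + 40 = 2/(-21 - 7/3) + 40 = 2/(-70/3) + 40 = -3/70*2 + 40 = -3/35 + 40 = 1397/35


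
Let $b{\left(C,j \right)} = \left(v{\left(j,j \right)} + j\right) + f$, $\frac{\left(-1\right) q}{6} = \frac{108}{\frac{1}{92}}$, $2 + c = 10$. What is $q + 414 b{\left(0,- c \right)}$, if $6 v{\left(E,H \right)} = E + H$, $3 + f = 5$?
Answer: $-63204$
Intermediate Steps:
$c = 8$ ($c = -2 + 10 = 8$)
$f = 2$ ($f = -3 + 5 = 2$)
$q = -59616$ ($q = - 6 \frac{108}{\frac{1}{92}} = - 6 \cdot 108 \frac{1}{\frac{1}{92}} = - 6 \cdot 108 \cdot 92 = \left(-6\right) 9936 = -59616$)
$v{\left(E,H \right)} = \frac{E}{6} + \frac{H}{6}$ ($v{\left(E,H \right)} = \frac{E + H}{6} = \frac{E}{6} + \frac{H}{6}$)
$b{\left(C,j \right)} = 2 + \frac{4 j}{3}$ ($b{\left(C,j \right)} = \left(\left(\frac{j}{6} + \frac{j}{6}\right) + j\right) + 2 = \left(\frac{j}{3} + j\right) + 2 = \frac{4 j}{3} + 2 = 2 + \frac{4 j}{3}$)
$q + 414 b{\left(0,- c \right)} = -59616 + 414 \left(2 + \frac{4 \left(\left(-1\right) 8\right)}{3}\right) = -59616 + 414 \left(2 + \frac{4}{3} \left(-8\right)\right) = -59616 + 414 \left(2 - \frac{32}{3}\right) = -59616 + 414 \left(- \frac{26}{3}\right) = -59616 - 3588 = -63204$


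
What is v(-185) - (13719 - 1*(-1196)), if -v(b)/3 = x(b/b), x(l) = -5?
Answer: -14900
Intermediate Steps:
v(b) = 15 (v(b) = -3*(-5) = 15)
v(-185) - (13719 - 1*(-1196)) = 15 - (13719 - 1*(-1196)) = 15 - (13719 + 1196) = 15 - 1*14915 = 15 - 14915 = -14900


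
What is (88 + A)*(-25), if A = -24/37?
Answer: -80800/37 ≈ -2183.8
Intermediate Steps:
A = -24/37 (A = -24*1/37 = -24/37 ≈ -0.64865)
(88 + A)*(-25) = (88 - 24/37)*(-25) = (3232/37)*(-25) = -80800/37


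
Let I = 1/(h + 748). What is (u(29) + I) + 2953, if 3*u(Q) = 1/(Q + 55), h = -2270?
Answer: 566303351/191772 ≈ 2953.0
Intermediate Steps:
u(Q) = 1/(3*(55 + Q)) (u(Q) = 1/(3*(Q + 55)) = 1/(3*(55 + Q)))
I = -1/1522 (I = 1/(-2270 + 748) = 1/(-1522) = -1/1522 ≈ -0.00065703)
(u(29) + I) + 2953 = (1/(3*(55 + 29)) - 1/1522) + 2953 = ((1/3)/84 - 1/1522) + 2953 = ((1/3)*(1/84) - 1/1522) + 2953 = (1/252 - 1/1522) + 2953 = 635/191772 + 2953 = 566303351/191772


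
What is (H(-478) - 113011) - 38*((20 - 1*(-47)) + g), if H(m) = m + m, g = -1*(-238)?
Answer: -125557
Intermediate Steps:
g = 238
H(m) = 2*m
(H(-478) - 113011) - 38*((20 - 1*(-47)) + g) = (2*(-478) - 113011) - 38*((20 - 1*(-47)) + 238) = (-956 - 113011) - 38*((20 + 47) + 238) = -113967 - 38*(67 + 238) = -113967 - 38*305 = -113967 - 11590 = -125557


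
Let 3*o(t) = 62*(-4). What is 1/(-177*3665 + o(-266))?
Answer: -3/1946363 ≈ -1.5413e-6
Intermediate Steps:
o(t) = -248/3 (o(t) = (62*(-4))/3 = (⅓)*(-248) = -248/3)
1/(-177*3665 + o(-266)) = 1/(-177*3665 - 248/3) = 1/(-648705 - 248/3) = 1/(-1946363/3) = -3/1946363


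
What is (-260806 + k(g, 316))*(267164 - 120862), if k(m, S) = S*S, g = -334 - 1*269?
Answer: -23547306900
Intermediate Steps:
g = -603 (g = -334 - 269 = -603)
k(m, S) = S²
(-260806 + k(g, 316))*(267164 - 120862) = (-260806 + 316²)*(267164 - 120862) = (-260806 + 99856)*146302 = -160950*146302 = -23547306900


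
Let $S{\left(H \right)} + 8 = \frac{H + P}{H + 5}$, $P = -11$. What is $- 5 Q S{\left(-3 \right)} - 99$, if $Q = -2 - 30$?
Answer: $-2499$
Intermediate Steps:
$Q = -32$ ($Q = -2 - 30 = -32$)
$S{\left(H \right)} = -8 + \frac{-11 + H}{5 + H}$ ($S{\left(H \right)} = -8 + \frac{H - 11}{H + 5} = -8 + \frac{-11 + H}{5 + H}$)
$- 5 Q S{\left(-3 \right)} - 99 = \left(-5\right) \left(-32\right) \frac{-51 - -21}{5 - 3} - 99 = 160 \frac{-51 + 21}{2} - 99 = 160 \cdot \frac{1}{2} \left(-30\right) - 99 = 160 \left(-15\right) - 99 = -2400 - 99 = -2499$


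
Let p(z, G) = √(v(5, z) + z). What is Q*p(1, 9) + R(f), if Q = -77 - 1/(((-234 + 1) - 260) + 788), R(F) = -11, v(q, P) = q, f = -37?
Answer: -11 - 22716*√6/295 ≈ -199.62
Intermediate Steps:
p(z, G) = √(5 + z)
Q = -22716/295 (Q = -77 - 1/((-233 - 260) + 788) = -77 - 1/(-493 + 788) = -77 - 1/295 = -22716/295 ≈ -77.003)
Q*p(1, 9) + R(f) = -22716*√(5 + 1)/295 - 11 = -22716*√6/295 - 11 = -11 - 22716*√6/295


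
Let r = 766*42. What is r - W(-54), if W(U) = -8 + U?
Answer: 32234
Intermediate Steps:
W(U) = -8 + U (W(U) = -2*4 + U = -8 + U)
r = 32172
r - W(-54) = 32172 - (-8 - 54) = 32172 - 1*(-62) = 32172 + 62 = 32234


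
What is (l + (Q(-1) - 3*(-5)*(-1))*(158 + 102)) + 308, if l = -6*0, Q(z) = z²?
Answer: -3332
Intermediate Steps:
l = 0
(l + (Q(-1) - 3*(-5)*(-1))*(158 + 102)) + 308 = (0 + ((-1)² - 3*(-5)*(-1))*(158 + 102)) + 308 = (0 + (1 + 15*(-1))*260) + 308 = (0 + (1 - 15)*260) + 308 = (0 - 14*260) + 308 = (0 - 3640) + 308 = -3640 + 308 = -3332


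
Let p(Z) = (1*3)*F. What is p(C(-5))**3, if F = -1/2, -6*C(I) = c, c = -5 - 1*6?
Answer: -27/8 ≈ -3.3750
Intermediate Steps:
c = -11 (c = -5 - 6 = -11)
C(I) = 11/6 (C(I) = -1/6*(-11) = 11/6)
F = -1/2 (F = -1*1/2 = -1/2 ≈ -0.50000)
p(Z) = -3/2 (p(Z) = (1*3)*(-1/2) = 3*(-1/2) = -3/2)
p(C(-5))**3 = (-3/2)**3 = -27/8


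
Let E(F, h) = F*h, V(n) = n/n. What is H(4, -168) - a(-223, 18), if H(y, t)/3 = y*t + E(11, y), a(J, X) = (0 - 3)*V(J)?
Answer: -1881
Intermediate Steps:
V(n) = 1
a(J, X) = -3 (a(J, X) = (0 - 3)*1 = -3*1 = -3)
H(y, t) = 33*y + 3*t*y (H(y, t) = 3*(y*t + 11*y) = 3*(t*y + 11*y) = 3*(11*y + t*y) = 33*y + 3*t*y)
H(4, -168) - a(-223, 18) = 3*4*(11 - 168) - 1*(-3) = 3*4*(-157) + 3 = -1884 + 3 = -1881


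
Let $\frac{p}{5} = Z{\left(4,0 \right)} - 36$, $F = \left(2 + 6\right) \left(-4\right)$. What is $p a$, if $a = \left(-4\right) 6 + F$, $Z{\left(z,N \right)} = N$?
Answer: $10080$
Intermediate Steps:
$F = -32$ ($F = 8 \left(-4\right) = -32$)
$a = -56$ ($a = \left(-4\right) 6 - 32 = -24 - 32 = -56$)
$p = -180$ ($p = 5 \left(0 - 36\right) = 5 \left(-36\right) = -180$)
$p a = \left(-180\right) \left(-56\right) = 10080$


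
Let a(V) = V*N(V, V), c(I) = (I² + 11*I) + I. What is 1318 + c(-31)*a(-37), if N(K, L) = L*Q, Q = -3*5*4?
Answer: -48379142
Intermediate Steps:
Q = -60 (Q = -15*4 = -60)
c(I) = I² + 12*I
N(K, L) = -60*L (N(K, L) = L*(-60) = -60*L)
a(V) = -60*V² (a(V) = V*(-60*V) = -60*V²)
1318 + c(-31)*a(-37) = 1318 + (-31*(12 - 31))*(-60*(-37)²) = 1318 + (-31*(-19))*(-60*1369) = 1318 + 589*(-82140) = 1318 - 48380460 = -48379142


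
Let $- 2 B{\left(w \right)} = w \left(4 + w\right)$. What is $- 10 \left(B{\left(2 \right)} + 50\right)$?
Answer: $-440$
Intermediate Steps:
$B{\left(w \right)} = - \frac{w \left(4 + w\right)}{2}$
$- 10 \left(B{\left(2 \right)} + 50\right) = - 10 \left(\left(- \frac{1}{2}\right) 2 \left(4 + 2\right) + 50\right) = - 10 \left(\left(- \frac{1}{2}\right) 2 \cdot 6 + 50\right) = - 10 \left(-6 + 50\right) = \left(-10\right) 44 = -440$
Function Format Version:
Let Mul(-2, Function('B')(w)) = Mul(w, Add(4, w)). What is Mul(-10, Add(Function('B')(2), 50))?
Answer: -440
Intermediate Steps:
Function('B')(w) = Mul(Rational(-1, 2), w, Add(4, w)) (Function('B')(w) = Mul(Rational(-1, 2), Mul(w, Add(4, w))) = Mul(Rational(-1, 2), w, Add(4, w)))
Mul(-10, Add(Function('B')(2), 50)) = Mul(-10, Add(Mul(Rational(-1, 2), 2, Add(4, 2)), 50)) = Mul(-10, Add(Mul(Rational(-1, 2), 2, 6), 50)) = Mul(-10, Add(-6, 50)) = Mul(-10, 44) = -440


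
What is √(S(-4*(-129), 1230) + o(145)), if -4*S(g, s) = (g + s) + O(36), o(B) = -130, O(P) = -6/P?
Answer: I*√81570/12 ≈ 23.8*I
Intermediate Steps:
S(g, s) = 1/24 - g/4 - s/4 (S(g, s) = -((g + s) - 6/36)/4 = -((g + s) - 6*1/36)/4 = -((g + s) - ⅙)/4 = -(-⅙ + g + s)/4 = 1/24 - g/4 - s/4)
√(S(-4*(-129), 1230) + o(145)) = √((1/24 - (-1)*(-129) - ¼*1230) - 130) = √((1/24 - ¼*516 - 615/2) - 130) = √((1/24 - 129 - 615/2) - 130) = √(-10475/24 - 130) = √(-13595/24) = I*√81570/12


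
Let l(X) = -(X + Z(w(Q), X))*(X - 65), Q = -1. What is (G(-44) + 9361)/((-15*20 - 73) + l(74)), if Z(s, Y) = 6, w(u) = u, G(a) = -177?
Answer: -9184/1093 ≈ -8.4026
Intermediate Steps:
l(X) = -(-65 + X)*(6 + X) (l(X) = -(X + 6)*(X - 65) = -(6 + X)*(-65 + X) = -(-65 + X)*(6 + X))
(G(-44) + 9361)/((-15*20 - 73) + l(74)) = (-177 + 9361)/((-15*20 - 73) + (390 - 1*74**2 + 59*74)) = 9184/((-300 - 73) + (390 - 1*5476 + 4366)) = 9184/(-373 + (390 - 5476 + 4366)) = 9184/(-373 - 720) = 9184/(-1093) = 9184*(-1/1093) = -9184/1093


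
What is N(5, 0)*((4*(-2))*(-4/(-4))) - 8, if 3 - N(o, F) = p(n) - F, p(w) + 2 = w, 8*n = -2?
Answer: -50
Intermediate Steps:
n = -¼ (n = (⅛)*(-2) = -¼ ≈ -0.25000)
p(w) = -2 + w
N(o, F) = 21/4 + F (N(o, F) = 3 - ((-2 - ¼) - F) = 3 - (-9/4 - F) = 3 + (9/4 + F) = 21/4 + F)
N(5, 0)*((4*(-2))*(-4/(-4))) - 8 = (21/4 + 0)*((4*(-2))*(-4/(-4))) - 8 = 21*(-(-32)*(-1)/4)/4 - 8 = 21*(-8*1)/4 - 8 = (21/4)*(-8) - 8 = -42 - 8 = -50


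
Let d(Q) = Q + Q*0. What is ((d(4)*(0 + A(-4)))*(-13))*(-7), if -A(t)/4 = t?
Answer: 5824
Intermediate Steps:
d(Q) = Q (d(Q) = Q + 0 = Q)
A(t) = -4*t
((d(4)*(0 + A(-4)))*(-13))*(-7) = ((4*(0 - 4*(-4)))*(-13))*(-7) = ((4*(0 + 16))*(-13))*(-7) = ((4*16)*(-13))*(-7) = (64*(-13))*(-7) = -832*(-7) = 5824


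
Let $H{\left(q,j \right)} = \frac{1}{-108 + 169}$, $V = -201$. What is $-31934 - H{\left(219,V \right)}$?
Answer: $- \frac{1947975}{61} \approx -31934.0$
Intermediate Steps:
$H{\left(q,j \right)} = \frac{1}{61}$
$-31934 - H{\left(219,V \right)} = -31934 - \frac{1}{61} = - \frac{1947975}{61}$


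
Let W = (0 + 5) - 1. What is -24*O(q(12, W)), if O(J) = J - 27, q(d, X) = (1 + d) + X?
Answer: 240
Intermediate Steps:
W = 4 (W = 5 - 1 = 4)
q(d, X) = 1 + X + d
O(J) = -27 + J
-24*O(q(12, W)) = -24*(-27 + (1 + 4 + 12)) = -24*(-27 + 17) = -24*(-10) = 240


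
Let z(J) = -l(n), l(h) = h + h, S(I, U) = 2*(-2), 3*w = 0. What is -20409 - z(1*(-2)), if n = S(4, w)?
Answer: -20417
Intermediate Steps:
w = 0 (w = (⅓)*0 = 0)
S(I, U) = -4
n = -4
l(h) = 2*h
z(J) = 8 (z(J) = -2*(-4) = -1*(-8) = 8)
-20409 - z(1*(-2)) = -20409 - 1*8 = -20409 - 8 = -20417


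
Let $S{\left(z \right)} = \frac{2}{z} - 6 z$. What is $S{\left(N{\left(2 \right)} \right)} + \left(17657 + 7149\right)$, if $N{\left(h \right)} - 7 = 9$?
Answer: $\frac{197681}{8} \approx 24710.0$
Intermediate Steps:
$N{\left(h \right)} = 16$ ($N{\left(h \right)} = 7 + 9 = 16$)
$S{\left(z \right)} = - 6 z + \frac{2}{z}$
$S{\left(N{\left(2 \right)} \right)} + \left(17657 + 7149\right) = \left(\left(-6\right) 16 + \frac{2}{16}\right) + \left(17657 + 7149\right) = \left(-96 + 2 \cdot \frac{1}{16}\right) + 24806 = \left(-96 + \frac{1}{8}\right) + 24806 = - \frac{767}{8} + 24806 = \frac{197681}{8}$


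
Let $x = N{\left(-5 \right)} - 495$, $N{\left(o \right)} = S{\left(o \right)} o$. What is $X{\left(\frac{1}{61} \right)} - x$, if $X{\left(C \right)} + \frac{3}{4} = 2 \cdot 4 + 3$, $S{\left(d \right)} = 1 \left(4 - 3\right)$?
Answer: $\frac{2041}{4} \approx 510.25$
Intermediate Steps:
$S{\left(d \right)} = 1$ ($S{\left(d \right)} = 1 \cdot 1 = 1$)
$N{\left(o \right)} = o$ ($N{\left(o \right)} = 1 o = o$)
$X{\left(C \right)} = \frac{41}{4}$ ($X{\left(C \right)} = - \frac{3}{4} + \left(2 \cdot 4 + 3\right) = - \frac{3}{4} + \left(8 + 3\right) = - \frac{3}{4} + 11 = \frac{41}{4}$)
$x = -500$ ($x = -5 - 495 = -500$)
$X{\left(\frac{1}{61} \right)} - x = \frac{41}{4} - -500 = \frac{41}{4} + 500 = \frac{2041}{4}$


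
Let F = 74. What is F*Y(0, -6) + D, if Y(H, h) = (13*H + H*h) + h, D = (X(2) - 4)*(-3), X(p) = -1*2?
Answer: -426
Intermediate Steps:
X(p) = -2
D = 18 (D = (-2 - 4)*(-3) = -6*(-3) = 18)
Y(H, h) = h + 13*H + H*h
F*Y(0, -6) + D = 74*(-6 + 13*0 + 0*(-6)) + 18 = 74*(-6 + 0 + 0) + 18 = 74*(-6) + 18 = -444 + 18 = -426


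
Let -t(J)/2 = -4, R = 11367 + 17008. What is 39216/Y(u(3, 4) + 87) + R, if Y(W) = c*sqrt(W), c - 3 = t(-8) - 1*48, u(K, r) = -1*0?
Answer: 28375 - 13072*sqrt(87)/1073 ≈ 28261.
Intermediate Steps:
R = 28375
t(J) = 8 (t(J) = -2*(-4) = 8)
u(K, r) = 0
c = -37 (c = 3 + (8 - 1*48) = 3 + (8 - 48) = 3 - 40 = -37)
Y(W) = -37*sqrt(W)
39216/Y(u(3, 4) + 87) + R = 39216/((-37*sqrt(0 + 87))) + 28375 = 39216/((-37*sqrt(87))) + 28375 = 39216*(-sqrt(87)/3219) + 28375 = -13072*sqrt(87)/1073 + 28375 = 28375 - 13072*sqrt(87)/1073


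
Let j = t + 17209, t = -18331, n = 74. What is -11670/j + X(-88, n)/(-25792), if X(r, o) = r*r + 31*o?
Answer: 24144167/2411552 ≈ 10.012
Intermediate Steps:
X(r, o) = r² + 31*o
j = -1122 (j = -18331 + 17209 = -1122)
-11670/j + X(-88, n)/(-25792) = -11670/(-1122) + ((-88)² + 31*74)/(-25792) = -11670*(-1/1122) + (7744 + 2294)*(-1/25792) = 1945/187 + 10038*(-1/25792) = 1945/187 - 5019/12896 = 24144167/2411552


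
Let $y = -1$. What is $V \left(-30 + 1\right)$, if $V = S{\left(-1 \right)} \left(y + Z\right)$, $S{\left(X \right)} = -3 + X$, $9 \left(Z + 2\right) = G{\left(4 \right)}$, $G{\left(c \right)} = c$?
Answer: $- \frac{2668}{9} \approx -296.44$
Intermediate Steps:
$Z = - \frac{14}{9}$ ($Z = -2 + \frac{1}{9} \cdot 4 = -2 + \frac{4}{9} = - \frac{14}{9} \approx -1.5556$)
$V = \frac{92}{9}$ ($V = \left(-3 - 1\right) \left(-1 - \frac{14}{9}\right) = \left(-4\right) \left(- \frac{23}{9}\right) = \frac{92}{9} \approx 10.222$)
$V \left(-30 + 1\right) = \frac{92 \left(-30 + 1\right)}{9} = \frac{92}{9} \left(-29\right) = - \frac{2668}{9}$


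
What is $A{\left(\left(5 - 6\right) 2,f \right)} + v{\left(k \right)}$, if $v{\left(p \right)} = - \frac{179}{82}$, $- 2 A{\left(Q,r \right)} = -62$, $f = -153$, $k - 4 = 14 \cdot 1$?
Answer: $\frac{2363}{82} \approx 28.817$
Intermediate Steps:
$k = 18$ ($k = 4 + 14 \cdot 1 = 4 + 14 = 18$)
$A{\left(Q,r \right)} = 31$ ($A{\left(Q,r \right)} = \left(- \frac{1}{2}\right) \left(-62\right) = 31$)
$v{\left(p \right)} = - \frac{179}{82}$ ($v{\left(p \right)} = \left(-179\right) \frac{1}{82} = - \frac{179}{82}$)
$A{\left(\left(5 - 6\right) 2,f \right)} + v{\left(k \right)} = 31 - \frac{179}{82} = \frac{2363}{82}$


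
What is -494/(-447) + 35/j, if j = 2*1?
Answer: 16633/894 ≈ 18.605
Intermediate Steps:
j = 2
-494/(-447) + 35/j = -494/(-447) + 35/2 = -494*(-1/447) + 35*(½) = 494/447 + 35/2 = 16633/894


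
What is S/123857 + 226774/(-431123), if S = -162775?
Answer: -98263593643/53397601411 ≈ -1.8402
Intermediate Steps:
S/123857 + 226774/(-431123) = -162775/123857 + 226774/(-431123) = -162775*1/123857 + 226774*(-1/431123) = -162775/123857 - 226774/431123 = -98263593643/53397601411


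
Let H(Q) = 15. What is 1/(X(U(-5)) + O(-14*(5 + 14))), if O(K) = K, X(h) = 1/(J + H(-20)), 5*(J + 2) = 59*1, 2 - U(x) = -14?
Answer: -124/32979 ≈ -0.0037600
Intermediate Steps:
U(x) = 16 (U(x) = 2 - 1*(-14) = 2 + 14 = 16)
J = 49/5 (J = -2 + (59*1)/5 = -2 + (1/5)*59 = -2 + 59/5 = 49/5 ≈ 9.8000)
X(h) = 5/124 (X(h) = 1/(49/5 + 15) = 1/(124/5) = 5/124)
1/(X(U(-5)) + O(-14*(5 + 14))) = 1/(5/124 - 14*(5 + 14)) = 1/(5/124 - 14*19) = 1/(5/124 - 266) = 1/(-32979/124) = -124/32979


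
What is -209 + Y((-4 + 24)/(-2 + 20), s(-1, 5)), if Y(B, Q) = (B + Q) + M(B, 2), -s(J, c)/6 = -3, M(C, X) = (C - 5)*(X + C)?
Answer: -16361/81 ≈ -201.99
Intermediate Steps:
M(C, X) = (-5 + C)*(C + X)
s(J, c) = 18 (s(J, c) = -6*(-3) = 18)
Y(B, Q) = -10 + Q + B² - 2*B (Y(B, Q) = (B + Q) + (B² - 5*B - 5*2 + B*2) = (B + Q) + (B² - 5*B - 10 + 2*B) = (B + Q) + (-10 + B² - 3*B) = -10 + Q + B² - 2*B)
-209 + Y((-4 + 24)/(-2 + 20), s(-1, 5)) = -209 + (-10 + 18 + ((-4 + 24)/(-2 + 20))² - 2*(-4 + 24)/(-2 + 20)) = -209 + (-10 + 18 + (20/18)² - 40/18) = -209 + (-10 + 18 + (20*(1/18))² - 40/18) = -209 + (-10 + 18 + (10/9)² - 2*10/9) = -209 + (-10 + 18 + 100/81 - 20/9) = -209 + 568/81 = -16361/81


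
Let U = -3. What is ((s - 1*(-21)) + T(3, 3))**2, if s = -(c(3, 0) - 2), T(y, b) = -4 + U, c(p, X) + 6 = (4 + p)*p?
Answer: 1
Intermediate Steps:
c(p, X) = -6 + p*(4 + p) (c(p, X) = -6 + (4 + p)*p = -6 + p*(4 + p))
T(y, b) = -7 (T(y, b) = -4 - 3 = -7)
s = -13 (s = -((-6 + 3**2 + 4*3) - 2) = -((-6 + 9 + 12) - 2) = -(15 - 2) = -1*13 = -13)
((s - 1*(-21)) + T(3, 3))**2 = ((-13 - 1*(-21)) - 7)**2 = ((-13 + 21) - 7)**2 = (8 - 7)**2 = 1**2 = 1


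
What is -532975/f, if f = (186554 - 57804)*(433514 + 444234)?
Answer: -21319/4520402200 ≈ -4.7162e-6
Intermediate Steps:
f = 113010055000 (f = 128750*877748 = 113010055000)
-532975/f = -532975/113010055000 = -532975*1/113010055000 = -21319/4520402200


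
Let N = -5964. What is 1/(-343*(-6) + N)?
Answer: -1/3906 ≈ -0.00025602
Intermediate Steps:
1/(-343*(-6) + N) = 1/(-343*(-6) - 5964) = 1/(2058 - 5964) = 1/(-3906) = -1/3906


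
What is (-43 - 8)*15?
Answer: -765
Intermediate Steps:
(-43 - 8)*15 = -51*15 = -765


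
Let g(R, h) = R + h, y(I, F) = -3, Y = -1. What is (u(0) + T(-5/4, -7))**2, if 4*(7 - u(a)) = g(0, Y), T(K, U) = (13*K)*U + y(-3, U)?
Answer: 13924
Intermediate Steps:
T(K, U) = -3 + 13*K*U (T(K, U) = (13*K)*U - 3 = 13*K*U - 3 = -3 + 13*K*U)
u(a) = 29/4 (u(a) = 7 - (0 - 1)/4 = 7 - 1/4*(-1) = 7 + 1/4 = 29/4)
(u(0) + T(-5/4, -7))**2 = (29/4 + (-3 + 13*(-5/4)*(-7)))**2 = (29/4 + (-3 + 455/4))**2 = (29/4 + 443/4)**2 = 118**2 = 13924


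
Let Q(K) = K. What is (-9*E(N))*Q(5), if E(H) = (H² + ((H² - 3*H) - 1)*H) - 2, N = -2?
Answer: 720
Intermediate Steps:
E(H) = -2 + H² + H*(-1 + H² - 3*H) (E(H) = (H² + (-1 + H² - 3*H)*H) - 2 = (H² + H*(-1 + H² - 3*H)) - 2 = -2 + H² + H*(-1 + H² - 3*H))
(-9*E(N))*Q(5) = -9*(-2 + (-2)³ - 1*(-2) - 2*(-2)²)*5 = -9*(-2 - 8 + 2 - 2*4)*5 = -9*(-2 - 8 + 2 - 8)*5 = -9*(-16)*5 = 144*5 = 720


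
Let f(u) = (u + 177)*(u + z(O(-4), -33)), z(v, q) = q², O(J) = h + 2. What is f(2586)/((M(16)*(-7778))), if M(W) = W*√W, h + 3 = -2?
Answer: -10154025/497792 ≈ -20.398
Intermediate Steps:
h = -5 (h = -3 - 2 = -5)
M(W) = W^(3/2)
O(J) = -3 (O(J) = -5 + 2 = -3)
f(u) = (177 + u)*(1089 + u) (f(u) = (u + 177)*(u + (-33)²) = (177 + u)*(u + 1089) = (177 + u)*(1089 + u))
f(2586)/((M(16)*(-7778))) = (192753 + 2586² + 1266*2586)/((16^(3/2)*(-7778))) = (192753 + 6687396 + 3273876)/((64*(-7778))) = 10154025/(-497792) = 10154025*(-1/497792) = -10154025/497792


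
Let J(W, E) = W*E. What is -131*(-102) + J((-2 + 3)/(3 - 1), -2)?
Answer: 13361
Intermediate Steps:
J(W, E) = E*W
-131*(-102) + J((-2 + 3)/(3 - 1), -2) = -131*(-102) - 2*(-2 + 3)/(3 - 1) = 13362 - 2/2 = 13362 - 2*½ = 13362 - 1 = 13361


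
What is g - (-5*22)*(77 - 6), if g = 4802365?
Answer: 4810175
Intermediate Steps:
g - (-5*22)*(77 - 6) = 4802365 - (-5*22)*(77 - 6) = 4802365 - (-110)*71 = 4802365 - 1*(-7810) = 4802365 + 7810 = 4810175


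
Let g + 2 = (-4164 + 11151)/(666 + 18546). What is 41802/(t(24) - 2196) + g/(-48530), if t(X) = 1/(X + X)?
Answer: -623590002075567/32759032550840 ≈ -19.036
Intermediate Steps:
t(X) = 1/(2*X)
g = -10479/6404 (g = -2 + (-4164 + 11151)/(666 + 18546) = -2 + 6987/19212 = -2 + 6987*(1/19212) = -2 + 2329/6404 = -10479/6404 ≈ -1.6363)
41802/(t(24) - 2196) + g/(-48530) = 41802/((1/2)/24 - 2196) - 10479/6404/(-48530) = 41802/((1/2)*(1/24) - 2196) - 10479/6404*(-1/48530) = 41802/(1/48 - 2196) + 10479/310786120 = 41802/(-105407/48) + 10479/310786120 = 41802*(-48/105407) + 10479/310786120 = -2006496/105407 + 10479/310786120 = -623590002075567/32759032550840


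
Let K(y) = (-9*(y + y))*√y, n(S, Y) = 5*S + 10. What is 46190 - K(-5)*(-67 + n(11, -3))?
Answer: 46190 + 180*I*√5 ≈ 46190.0 + 402.49*I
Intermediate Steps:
n(S, Y) = 10 + 5*S
K(y) = -18*y^(3/2) (K(y) = (-18*y)*√y = -18*y^(3/2))
46190 - K(-5)*(-67 + n(11, -3)) = 46190 - (-(-90)*I*√5)*(-67 + (10 + 5*11)) = 46190 - (-(-90)*I*√5)*(-67 + (10 + 55)) = 46190 - 90*I*√5*(-67 + 65) = 46190 - 90*I*√5*(-2) = 46190 - (-180)*I*√5 = 46190 + 180*I*√5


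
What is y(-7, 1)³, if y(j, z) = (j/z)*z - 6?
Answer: -2197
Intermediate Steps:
y(j, z) = -6 + j (y(j, z) = (j/z)*z - 6 = j - 6 = -6 + j)
y(-7, 1)³ = (-6 - 7)³ = (-13)³ = -2197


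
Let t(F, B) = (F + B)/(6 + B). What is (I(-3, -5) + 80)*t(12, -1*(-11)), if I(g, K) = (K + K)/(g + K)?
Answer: 7475/68 ≈ 109.93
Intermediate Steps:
I(g, K) = 2*K/(K + g) (I(g, K) = (2*K)/(K + g) = 2*K/(K + g))
t(F, B) = (B + F)/(6 + B)
(I(-3, -5) + 80)*t(12, -1*(-11)) = (2*(-5)/(-5 - 3) + 80)*((-1*(-11) + 12)/(6 - 1*(-11))) = (2*(-5)/(-8) + 80)*((11 + 12)/(6 + 11)) = (2*(-5)*(-⅛) + 80)*(23/17) = (5/4 + 80)*((1/17)*23) = (325/4)*(23/17) = 7475/68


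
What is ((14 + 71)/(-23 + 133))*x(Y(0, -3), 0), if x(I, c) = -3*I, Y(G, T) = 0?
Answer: 0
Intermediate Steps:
((14 + 71)/(-23 + 133))*x(Y(0, -3), 0) = ((14 + 71)/(-23 + 133))*(-3*0) = (85/110)*0 = (85*(1/110))*0 = (17/22)*0 = 0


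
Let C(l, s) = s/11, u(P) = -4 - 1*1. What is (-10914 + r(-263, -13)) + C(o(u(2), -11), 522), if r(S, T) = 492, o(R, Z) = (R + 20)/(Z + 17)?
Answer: -114120/11 ≈ -10375.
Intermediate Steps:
u(P) = -5 (u(P) = -4 - 1 = -5)
o(R, Z) = (20 + R)/(17 + Z)
C(l, s) = s/11 (C(l, s) = s*(1/11) = s/11)
(-10914 + r(-263, -13)) + C(o(u(2), -11), 522) = (-10914 + 492) + (1/11)*522 = -10422 + 522/11 = -114120/11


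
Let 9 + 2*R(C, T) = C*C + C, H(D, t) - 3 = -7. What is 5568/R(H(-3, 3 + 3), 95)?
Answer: 3712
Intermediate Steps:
H(D, t) = -4 (H(D, t) = 3 - 7 = -4)
R(C, T) = -9/2 + C/2 + C**2/2 (R(C, T) = -9/2 + (C*C + C)/2 = -9/2 + (C**2 + C)/2 = -9/2 + (C + C**2)/2 = -9/2 + (C/2 + C**2/2) = -9/2 + C/2 + C**2/2)
5568/R(H(-3, 3 + 3), 95) = 5568/(-9/2 + (1/2)*(-4) + (1/2)*(-4)**2) = 5568/(-9/2 - 2 + (1/2)*16) = 5568/(-9/2 - 2 + 8) = 5568/(3/2) = 5568*(2/3) = 3712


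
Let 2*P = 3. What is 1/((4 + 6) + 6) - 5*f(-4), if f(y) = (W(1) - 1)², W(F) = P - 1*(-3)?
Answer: -979/16 ≈ -61.188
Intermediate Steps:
P = 3/2 (P = (½)*3 = 3/2 ≈ 1.5000)
W(F) = 9/2 (W(F) = 3/2 - 1*(-3) = 3/2 + 3 = 9/2)
f(y) = 49/4 (f(y) = (9/2 - 1)² = (7/2)² = 49/4)
1/((4 + 6) + 6) - 5*f(-4) = 1/((4 + 6) + 6) - 5*49/4 = 1/(10 + 6) - 245/4 = 1/16 - 245/4 = -979/16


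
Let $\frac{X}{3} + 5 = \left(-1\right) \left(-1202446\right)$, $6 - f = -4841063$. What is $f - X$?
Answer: $1233746$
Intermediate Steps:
$f = 4841069$ ($f = 6 - -4841063 = 6 + 4841063 = 4841069$)
$X = 3607323$ ($X = -15 + 3 \left(\left(-1\right) \left(-1202446\right)\right) = -15 + 3 \cdot 1202446 = -15 + 3607338 = 3607323$)
$f - X = 4841069 - 3607323 = 1233746$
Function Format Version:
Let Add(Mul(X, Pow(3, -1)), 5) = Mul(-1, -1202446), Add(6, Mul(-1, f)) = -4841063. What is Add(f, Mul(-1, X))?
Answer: 1233746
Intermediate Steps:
f = 4841069 (f = Add(6, Mul(-1, -4841063)) = Add(6, 4841063) = 4841069)
X = 3607323 (X = Add(-15, Mul(3, Mul(-1, -1202446))) = Add(-15, Mul(3, 1202446)) = Add(-15, 3607338) = 3607323)
Add(f, Mul(-1, X)) = Add(4841069, Mul(-1, 3607323)) = Add(4841069, -3607323) = 1233746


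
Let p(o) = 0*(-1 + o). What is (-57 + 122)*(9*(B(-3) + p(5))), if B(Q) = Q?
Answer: -1755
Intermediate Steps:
p(o) = 0
(-57 + 122)*(9*(B(-3) + p(5))) = (-57 + 122)*(9*(-3 + 0)) = 65*(9*(-3)) = 65*(-27) = -1755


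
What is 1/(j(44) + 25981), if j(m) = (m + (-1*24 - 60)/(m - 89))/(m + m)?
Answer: 165/4286951 ≈ 3.8489e-5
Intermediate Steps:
j(m) = (m - 84/(-89 + m))/(2*m) (j(m) = (m + (-24 - 60)/(-89 + m))/((2*m)) = (m - 84/(-89 + m))*(1/(2*m)) = (m - 84/(-89 + m))/(2*m))
1/(j(44) + 25981) = 1/((½)*(-84 + 44² - 89*44)/(44*(-89 + 44)) + 25981) = 1/((½)*(1/44)*(-84 + 1936 - 3916)/(-45) + 25981) = 1/((½)*(1/44)*(-1/45)*(-2064) + 25981) = 1/(86/165 + 25981) = 1/(4286951/165) = 165/4286951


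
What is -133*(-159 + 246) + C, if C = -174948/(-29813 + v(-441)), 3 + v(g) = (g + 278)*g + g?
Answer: -240914697/20813 ≈ -11575.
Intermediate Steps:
v(g) = -3 + g + g*(278 + g) (v(g) = -3 + ((g + 278)*g + g) = -3 + ((278 + g)*g + g) = -3 + (g*(278 + g) + g) = -3 + (g + g*(278 + g)) = -3 + g + g*(278 + g))
C = -87474/20813 (C = -174948/(-29813 + (-3 + (-441)² + 279*(-441))) = -174948/(-29813 + (-3 + 194481 - 123039)) = -174948/(-29813 + 71439) = -174948/41626 = -174948*1/41626 = -87474/20813 ≈ -4.2029)
-133*(-159 + 246) + C = -133*(-159 + 246) - 87474/20813 = -133*87 - 87474/20813 = -11571 - 87474/20813 = -240914697/20813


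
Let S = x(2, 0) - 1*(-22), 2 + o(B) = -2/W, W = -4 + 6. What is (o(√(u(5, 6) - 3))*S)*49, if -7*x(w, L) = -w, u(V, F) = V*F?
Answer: -3276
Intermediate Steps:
W = 2
u(V, F) = F*V
o(B) = -3 (o(B) = -2 - 2/2 = -2 - 2*½ = -2 - 1 = -3)
x(w, L) = w/7 (x(w, L) = -(-1)*w/7 = w/7)
S = 156/7 (S = (⅐)*2 - 1*(-22) = 2/7 + 22 = 156/7 ≈ 22.286)
(o(√(u(5, 6) - 3))*S)*49 = -3*156/7*49 = -468/7*49 = -3276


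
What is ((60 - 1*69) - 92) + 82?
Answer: -19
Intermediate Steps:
((60 - 1*69) - 92) + 82 = ((60 - 69) - 92) + 82 = (-9 - 92) + 82 = -101 + 82 = -19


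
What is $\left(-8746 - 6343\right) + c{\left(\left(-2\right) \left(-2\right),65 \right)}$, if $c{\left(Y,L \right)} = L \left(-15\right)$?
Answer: $-16064$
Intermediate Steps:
$c{\left(Y,L \right)} = - 15 L$
$\left(-8746 - 6343\right) + c{\left(\left(-2\right) \left(-2\right),65 \right)} = \left(-8746 - 6343\right) - 975 = -15089 - 975 = -16064$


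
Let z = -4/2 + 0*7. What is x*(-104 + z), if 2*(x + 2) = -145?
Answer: 7897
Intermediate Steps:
z = -2 (z = -4*½ + 0 = -2 + 0 = -2)
x = -149/2 (x = -2 + (½)*(-145) = -2 - 145/2 = -149/2 ≈ -74.500)
x*(-104 + z) = -149*(-104 - 2)/2 = -149/2*(-106) = 7897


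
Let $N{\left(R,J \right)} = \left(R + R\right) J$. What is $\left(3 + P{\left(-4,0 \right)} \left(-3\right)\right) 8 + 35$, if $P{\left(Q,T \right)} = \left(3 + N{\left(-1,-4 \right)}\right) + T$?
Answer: $-205$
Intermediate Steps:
$N{\left(R,J \right)} = 2 J R$ ($N{\left(R,J \right)} = 2 R J = 2 J R$)
$P{\left(Q,T \right)} = 11 + T$ ($P{\left(Q,T \right)} = \left(3 + 2 \left(-4\right) \left(-1\right)\right) + T = \left(3 + 8\right) + T = 11 + T$)
$\left(3 + P{\left(-4,0 \right)} \left(-3\right)\right) 8 + 35 = \left(3 + \left(11 + 0\right) \left(-3\right)\right) 8 + 35 = \left(3 + 11 \left(-3\right)\right) 8 + 35 = \left(3 - 33\right) 8 + 35 = \left(-30\right) 8 + 35 = -240 + 35 = -205$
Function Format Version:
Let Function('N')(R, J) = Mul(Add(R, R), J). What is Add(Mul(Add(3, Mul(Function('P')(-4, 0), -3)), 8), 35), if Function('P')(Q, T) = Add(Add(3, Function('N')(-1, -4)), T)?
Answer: -205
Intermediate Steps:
Function('N')(R, J) = Mul(2, J, R) (Function('N')(R, J) = Mul(Mul(2, R), J) = Mul(2, J, R))
Function('P')(Q, T) = Add(11, T) (Function('P')(Q, T) = Add(Add(3, Mul(2, -4, -1)), T) = Add(Add(3, 8), T) = Add(11, T))
Add(Mul(Add(3, Mul(Function('P')(-4, 0), -3)), 8), 35) = Add(Mul(Add(3, Mul(Add(11, 0), -3)), 8), 35) = Add(Mul(Add(3, Mul(11, -3)), 8), 35) = Add(Mul(Add(3, -33), 8), 35) = Add(Mul(-30, 8), 35) = Add(-240, 35) = -205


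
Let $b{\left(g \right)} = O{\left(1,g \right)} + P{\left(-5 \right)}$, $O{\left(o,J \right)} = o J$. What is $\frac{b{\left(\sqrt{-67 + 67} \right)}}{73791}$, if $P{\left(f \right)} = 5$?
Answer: $\frac{5}{73791} \approx 6.7759 \cdot 10^{-5}$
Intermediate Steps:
$O{\left(o,J \right)} = J o$
$b{\left(g \right)} = 5 + g$ ($b{\left(g \right)} = g 1 + 5 = g + 5 = 5 + g$)
$\frac{b{\left(\sqrt{-67 + 67} \right)}}{73791} = \frac{5 + \sqrt{-67 + 67}}{73791} = \left(5 + \sqrt{0}\right) \frac{1}{73791} = \left(5 + 0\right) \frac{1}{73791} = 5 \cdot \frac{1}{73791} = \frac{5}{73791}$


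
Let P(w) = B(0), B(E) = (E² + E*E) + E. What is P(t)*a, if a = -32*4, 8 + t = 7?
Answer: 0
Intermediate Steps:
t = -1 (t = -8 + 7 = -1)
B(E) = E + 2*E² (B(E) = (E² + E²) + E = 2*E² + E = E + 2*E²)
P(w) = 0 (P(w) = 0*(1 + 2*0) = 0*(1 + 0) = 0*1 = 0)
a = -128
P(t)*a = 0*(-128) = 0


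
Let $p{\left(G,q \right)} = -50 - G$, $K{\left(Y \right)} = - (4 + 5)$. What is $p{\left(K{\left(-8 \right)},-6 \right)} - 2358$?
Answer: $-2399$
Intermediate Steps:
$K{\left(Y \right)} = -9$ ($K{\left(Y \right)} = \left(-1\right) 9 = -9$)
$p{\left(K{\left(-8 \right)},-6 \right)} - 2358 = \left(-50 - -9\right) - 2358 = \left(-50 + 9\right) - 2358 = -41 - 2358 = -2399$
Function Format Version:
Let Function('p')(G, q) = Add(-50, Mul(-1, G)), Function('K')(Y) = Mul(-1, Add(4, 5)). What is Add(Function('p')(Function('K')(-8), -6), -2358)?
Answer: -2399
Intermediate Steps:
Function('K')(Y) = -9 (Function('K')(Y) = Mul(-1, 9) = -9)
Add(Function('p')(Function('K')(-8), -6), -2358) = Add(Add(-50, Mul(-1, -9)), -2358) = Add(Add(-50, 9), -2358) = Add(-41, -2358) = -2399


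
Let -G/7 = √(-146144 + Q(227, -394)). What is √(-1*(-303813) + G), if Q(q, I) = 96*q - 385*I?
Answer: √(303813 - 7*√27338) ≈ 550.14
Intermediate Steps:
Q(q, I) = -385*I + 96*q
G = -7*√27338 (G = -7*√(-146144 + (-385*(-394) + 96*227)) = -7*√(-146144 + (151690 + 21792)) = -7*√(-146144 + 173482) = -7*√27338 ≈ -1157.4)
√(-1*(-303813) + G) = √(-1*(-303813) - 7*√27338) = √(303813 - 7*√27338)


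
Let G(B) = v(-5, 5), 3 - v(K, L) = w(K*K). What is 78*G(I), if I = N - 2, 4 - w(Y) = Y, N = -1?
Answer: 1872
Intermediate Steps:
w(Y) = 4 - Y
I = -3 (I = -1 - 2 = -3)
v(K, L) = -1 + K² (v(K, L) = 3 - (4 - K*K) = 3 - (4 - K²) = 3 + (-4 + K²) = -1 + K²)
G(B) = 24 (G(B) = -1 + (-5)² = -1 + 25 = 24)
78*G(I) = 78*24 = 1872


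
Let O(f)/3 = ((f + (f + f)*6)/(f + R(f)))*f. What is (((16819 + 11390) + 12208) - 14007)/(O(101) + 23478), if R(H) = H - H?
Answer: 1390/1443 ≈ 0.96327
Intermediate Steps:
R(H) = 0
O(f) = 39*f (O(f) = 3*(((f + (f + f)*6)/(f + 0))*f) = 3*(((f + (2*f)*6)/f)*f) = 3*(((f + 12*f)/f)*f) = 3*(((13*f)/f)*f) = 3*(13*f) = 39*f)
(((16819 + 11390) + 12208) - 14007)/(O(101) + 23478) = (((16819 + 11390) + 12208) - 14007)/(39*101 + 23478) = ((28209 + 12208) - 14007)/(3939 + 23478) = (40417 - 14007)/27417 = 26410*(1/27417) = 1390/1443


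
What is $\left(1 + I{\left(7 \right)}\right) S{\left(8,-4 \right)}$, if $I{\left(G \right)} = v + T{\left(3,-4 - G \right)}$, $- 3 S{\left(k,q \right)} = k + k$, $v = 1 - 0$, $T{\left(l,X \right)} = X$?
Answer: $48$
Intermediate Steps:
$v = 1$ ($v = 1 + 0 = 1$)
$S{\left(k,q \right)} = - \frac{2 k}{3}$ ($S{\left(k,q \right)} = - \frac{k + k}{3} = - \frac{2 k}{3}$)
$I{\left(G \right)} = -3 - G$ ($I{\left(G \right)} = 1 - \left(4 + G\right) = -3 - G$)
$\left(1 + I{\left(7 \right)}\right) S{\left(8,-4 \right)} = \left(1 - 10\right) \left(\left(- \frac{2}{3}\right) 8\right) = \left(1 - 10\right) \left(- \frac{16}{3}\right) = \left(-9\right) \left(- \frac{16}{3}\right) = 48$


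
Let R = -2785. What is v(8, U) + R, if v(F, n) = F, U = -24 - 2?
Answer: -2777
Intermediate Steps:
U = -26
v(8, U) + R = 8 - 2785 = -2777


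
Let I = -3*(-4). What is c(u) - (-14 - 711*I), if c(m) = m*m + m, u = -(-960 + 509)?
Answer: 212398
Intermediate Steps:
I = 12
u = 451 (u = -1*(-451) = 451)
c(m) = m + m² (c(m) = m² + m = m + m²)
c(u) - (-14 - 711*I) = 451*(1 + 451) - (-14 - 711*12) = 451*452 - (-14 - 8532) = 203852 - 1*(-8546) = 203852 + 8546 = 212398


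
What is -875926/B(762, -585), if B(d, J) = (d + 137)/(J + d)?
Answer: -155038902/899 ≈ -1.7246e+5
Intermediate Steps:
B(d, J) = (137 + d)/(J + d)
-875926/B(762, -585) = -875926*(-585 + 762)/(137 + 762) = -875926/(899/177) = -875926/((1/177)*899) = -875926/899/177 = -875926*177/899 = -155038902/899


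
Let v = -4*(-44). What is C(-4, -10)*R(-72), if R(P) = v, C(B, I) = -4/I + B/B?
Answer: 1232/5 ≈ 246.40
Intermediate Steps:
v = 176
C(B, I) = 1 - 4/I (C(B, I) = -4/I + 1 = 1 - 4/I)
R(P) = 176
C(-4, -10)*R(-72) = ((-4 - 10)/(-10))*176 = -1/10*(-14)*176 = (7/5)*176 = 1232/5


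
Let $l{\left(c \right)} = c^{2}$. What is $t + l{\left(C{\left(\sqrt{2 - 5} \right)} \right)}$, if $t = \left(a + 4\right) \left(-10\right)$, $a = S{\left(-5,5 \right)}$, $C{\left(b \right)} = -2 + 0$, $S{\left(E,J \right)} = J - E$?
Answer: $-136$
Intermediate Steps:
$C{\left(b \right)} = -2$
$a = 10$ ($a = 5 - -5 = 5 + 5 = 10$)
$t = -140$ ($t = \left(10 + 4\right) \left(-10\right) = 14 \left(-10\right) = -140$)
$t + l{\left(C{\left(\sqrt{2 - 5} \right)} \right)} = -140 + \left(-2\right)^{2} = -140 + 4 = -136$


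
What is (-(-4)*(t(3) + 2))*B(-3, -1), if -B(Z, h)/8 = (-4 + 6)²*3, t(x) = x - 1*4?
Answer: -384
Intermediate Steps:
t(x) = -4 + x (t(x) = x - 4 = -4 + x)
B(Z, h) = -96 (B(Z, h) = -8*(-4 + 6)²*3 = -8*2²*3 = -32*3 = -8*12 = -96)
(-(-4)*(t(3) + 2))*B(-3, -1) = -(-4)*((-4 + 3) + 2)*(-96) = -(-4)*(-1 + 2)*(-96) = -(-4)*(-96) = -1*(-4)*(-96) = 4*(-96) = -384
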